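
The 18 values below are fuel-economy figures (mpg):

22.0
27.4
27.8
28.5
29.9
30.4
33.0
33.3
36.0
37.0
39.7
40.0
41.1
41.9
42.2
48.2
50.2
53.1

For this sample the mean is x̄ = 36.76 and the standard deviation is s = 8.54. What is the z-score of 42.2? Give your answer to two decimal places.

0.64

z = (42.2 − 36.76) / 8.54 = 0.64.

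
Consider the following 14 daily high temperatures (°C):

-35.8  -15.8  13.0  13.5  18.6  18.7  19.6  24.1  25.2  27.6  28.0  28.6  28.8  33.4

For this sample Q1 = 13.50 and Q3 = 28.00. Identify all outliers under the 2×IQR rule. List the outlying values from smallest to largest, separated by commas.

IQR = Q3 − Q1 = 28.00 − 13.50 = 14.50.
Lower fence = Q1 − 2·IQR = 13.50 − 29.00 = -15.50.
Upper fence = Q3 + 2·IQR = 28.00 + 29.00 = 57.00.
-35.8 < -15.50 → outlier.
-15.8 < -15.50 → outlier.
All remaining values lie within [-15.50, 57.00].

-35.8, -15.8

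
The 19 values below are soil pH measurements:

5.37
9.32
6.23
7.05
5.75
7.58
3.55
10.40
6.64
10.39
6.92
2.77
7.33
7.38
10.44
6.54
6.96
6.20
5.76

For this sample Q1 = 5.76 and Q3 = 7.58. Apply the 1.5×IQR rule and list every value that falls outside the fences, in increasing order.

2.77, 10.39, 10.40, 10.44

IQR = Q3 − Q1 = 7.58 − 5.76 = 1.82.
Lower fence = Q1 − 1.5·IQR = 5.76 − 2.73 = 3.03.
Upper fence = Q3 + 1.5·IQR = 7.58 + 2.73 = 10.31.
2.77 < 3.03 → outlier.
10.39 > 10.31 → outlier.
10.40 > 10.31 → outlier.
10.44 > 10.31 → outlier.
All remaining values lie within [3.03, 10.31].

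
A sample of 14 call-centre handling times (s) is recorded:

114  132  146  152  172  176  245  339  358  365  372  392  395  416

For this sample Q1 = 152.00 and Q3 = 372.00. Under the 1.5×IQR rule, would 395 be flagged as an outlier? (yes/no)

no

IQR = Q3 − Q1 = 372.00 − 152.00 = 220.00.
Lower fence = Q1 − 1.5·IQR = 152.00 − 330.00 = -178.00.
Upper fence = Q3 + 1.5·IQR = 372.00 + 330.00 = 702.00.
395 lies within [-178.00, 702.00].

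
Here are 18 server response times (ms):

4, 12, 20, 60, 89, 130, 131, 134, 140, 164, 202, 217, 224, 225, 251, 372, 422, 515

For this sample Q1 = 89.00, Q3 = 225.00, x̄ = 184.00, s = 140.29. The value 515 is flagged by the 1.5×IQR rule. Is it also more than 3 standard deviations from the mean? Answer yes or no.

no

z = (515 − 184.00) / 140.29 = 2.36.
|z| = 2.36 ≤ 3.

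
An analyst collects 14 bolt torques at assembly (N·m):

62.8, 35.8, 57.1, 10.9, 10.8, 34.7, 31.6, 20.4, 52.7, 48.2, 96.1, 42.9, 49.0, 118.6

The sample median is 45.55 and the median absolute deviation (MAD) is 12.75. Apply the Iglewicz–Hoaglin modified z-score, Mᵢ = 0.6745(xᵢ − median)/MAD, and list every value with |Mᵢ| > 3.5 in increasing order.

|Mᵢ| > 3.5 ⇔ |xᵢ − 45.55| > 3.5·12.75/0.6745 = 66.16.
So outliers lie outside [-20.61, 111.71].
118.6: M = 3.86 → outlier.

118.6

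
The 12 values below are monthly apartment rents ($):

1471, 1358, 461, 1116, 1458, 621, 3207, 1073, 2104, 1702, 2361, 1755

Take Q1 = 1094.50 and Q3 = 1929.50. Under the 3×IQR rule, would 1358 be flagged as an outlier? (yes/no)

no

IQR = Q3 − Q1 = 1929.50 − 1094.50 = 835.00.
Lower fence = Q1 − 3·IQR = 1094.50 − 2505.00 = -1410.50.
Upper fence = Q3 + 3·IQR = 1929.50 + 2505.00 = 4434.50.
1358 lies within [-1410.50, 4434.50].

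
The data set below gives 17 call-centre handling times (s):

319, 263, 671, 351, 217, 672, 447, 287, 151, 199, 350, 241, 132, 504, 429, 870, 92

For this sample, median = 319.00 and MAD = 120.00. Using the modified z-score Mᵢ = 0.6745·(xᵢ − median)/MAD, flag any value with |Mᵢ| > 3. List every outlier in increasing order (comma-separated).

|Mᵢ| > 3 ⇔ |xᵢ − 319.00| > 3·120.00/0.6745 = 533.73.
So outliers lie outside [-214.73, 852.73].
870: M = 3.10 → outlier.

870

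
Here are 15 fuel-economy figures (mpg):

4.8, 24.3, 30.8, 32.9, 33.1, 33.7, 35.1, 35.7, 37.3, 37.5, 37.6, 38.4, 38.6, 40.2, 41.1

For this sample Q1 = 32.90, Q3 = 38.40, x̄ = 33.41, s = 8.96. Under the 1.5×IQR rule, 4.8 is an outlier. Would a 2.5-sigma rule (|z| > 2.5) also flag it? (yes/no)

z = (4.8 − 33.41) / 8.96 = -3.19.
|z| = 3.19 > 2.5.

yes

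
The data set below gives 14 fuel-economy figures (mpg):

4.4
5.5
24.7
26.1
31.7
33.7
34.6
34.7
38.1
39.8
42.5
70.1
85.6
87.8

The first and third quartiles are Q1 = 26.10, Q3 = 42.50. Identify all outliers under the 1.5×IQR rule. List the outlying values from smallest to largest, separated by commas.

70.1, 85.6, 87.8

IQR = Q3 − Q1 = 42.50 − 26.10 = 16.40.
Lower fence = Q1 − 1.5·IQR = 26.10 − 24.60 = 1.50.
Upper fence = Q3 + 1.5·IQR = 42.50 + 24.60 = 67.10.
70.1 > 67.10 → outlier.
85.6 > 67.10 → outlier.
87.8 > 67.10 → outlier.
All remaining values lie within [1.50, 67.10].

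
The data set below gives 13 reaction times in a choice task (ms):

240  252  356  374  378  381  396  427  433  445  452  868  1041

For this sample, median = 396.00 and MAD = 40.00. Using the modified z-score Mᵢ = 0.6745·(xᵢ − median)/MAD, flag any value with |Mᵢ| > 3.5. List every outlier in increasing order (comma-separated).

868, 1041

|Mᵢ| > 3.5 ⇔ |xᵢ − 396.00| > 3.5·40.00/0.6745 = 207.56.
So outliers lie outside [188.44, 603.56].
868: M = 7.96 → outlier.
1041: M = 10.88 → outlier.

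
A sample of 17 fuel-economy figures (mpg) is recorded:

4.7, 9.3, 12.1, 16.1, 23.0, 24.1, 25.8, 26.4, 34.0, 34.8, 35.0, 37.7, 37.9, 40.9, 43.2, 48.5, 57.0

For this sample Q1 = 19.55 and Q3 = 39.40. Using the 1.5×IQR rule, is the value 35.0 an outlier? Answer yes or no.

IQR = Q3 − Q1 = 39.40 − 19.55 = 19.85.
Lower fence = Q1 − 1.5·IQR = 19.55 − 29.775 = -10.225.
Upper fence = Q3 + 1.5·IQR = 39.40 + 29.775 = 69.175.
35.0 lies within [-10.225, 69.175].

no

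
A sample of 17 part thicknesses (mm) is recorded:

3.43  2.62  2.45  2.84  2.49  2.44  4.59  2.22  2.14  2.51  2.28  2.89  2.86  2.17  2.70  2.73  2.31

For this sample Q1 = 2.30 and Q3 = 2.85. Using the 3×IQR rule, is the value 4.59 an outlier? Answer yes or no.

IQR = Q3 − Q1 = 2.85 − 2.30 = 0.55.
Lower fence = Q1 − 3·IQR = 2.30 − 1.65 = 0.65.
Upper fence = Q3 + 3·IQR = 2.85 + 1.65 = 4.50.
4.59 lies above the upper fence.

yes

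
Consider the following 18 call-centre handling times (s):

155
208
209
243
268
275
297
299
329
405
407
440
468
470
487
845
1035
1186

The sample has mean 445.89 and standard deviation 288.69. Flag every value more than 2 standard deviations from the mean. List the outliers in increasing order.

Cutoffs at x̄ ± 2s: 445.89 ± 2·288.69 = [-131.49, 1023.27].
1035: z = 2.04, |z| > 2 → outlier.
1186: z = 2.56, |z| > 2 → outlier.
Every other value lies within [-131.49, 1023.27].

1035, 1186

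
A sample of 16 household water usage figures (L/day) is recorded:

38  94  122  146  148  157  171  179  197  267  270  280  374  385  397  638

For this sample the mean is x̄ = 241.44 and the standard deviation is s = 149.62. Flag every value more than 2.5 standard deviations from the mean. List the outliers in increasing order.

638

Cutoffs at x̄ ± 2.5s: 241.44 ± 2.5·149.62 = [-132.61, 615.49].
638: z = 2.65, |z| > 2.5 → outlier.
Every other value lies within [-132.61, 615.49].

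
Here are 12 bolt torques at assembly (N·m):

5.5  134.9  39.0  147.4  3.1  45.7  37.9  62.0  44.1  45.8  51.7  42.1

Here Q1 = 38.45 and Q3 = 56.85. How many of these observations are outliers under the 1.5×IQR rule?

4

IQR = 18.40; fences at 38.45 − 27.60 = 10.85 and 56.85 + 27.60 = 84.45.
Outside the cutoffs: 3.1, 5.5, 134.9, 147.4.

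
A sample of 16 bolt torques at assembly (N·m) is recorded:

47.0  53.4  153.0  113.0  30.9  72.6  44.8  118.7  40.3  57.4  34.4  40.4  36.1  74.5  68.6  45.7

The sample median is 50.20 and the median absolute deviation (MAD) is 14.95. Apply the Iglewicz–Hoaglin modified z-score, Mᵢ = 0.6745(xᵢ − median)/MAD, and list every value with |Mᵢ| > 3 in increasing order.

118.7, 153.0

|Mᵢ| > 3 ⇔ |xᵢ − 50.20| > 3·14.95/0.6745 = 66.49.
So outliers lie outside [-16.29, 116.69].
118.7: M = 3.09 → outlier.
153.0: M = 4.64 → outlier.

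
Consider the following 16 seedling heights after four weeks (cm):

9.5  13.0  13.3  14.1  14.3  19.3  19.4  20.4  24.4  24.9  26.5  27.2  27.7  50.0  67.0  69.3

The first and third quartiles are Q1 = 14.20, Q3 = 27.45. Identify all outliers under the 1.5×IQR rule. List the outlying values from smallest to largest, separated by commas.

IQR = Q3 − Q1 = 27.45 − 14.20 = 13.25.
Lower fence = Q1 − 1.5·IQR = 14.20 − 19.875 = -5.675.
Upper fence = Q3 + 1.5·IQR = 27.45 + 19.875 = 47.325.
50.0 > 47.325 → outlier.
67.0 > 47.325 → outlier.
69.3 > 47.325 → outlier.
All remaining values lie within [-5.675, 47.325].

50.0, 67.0, 69.3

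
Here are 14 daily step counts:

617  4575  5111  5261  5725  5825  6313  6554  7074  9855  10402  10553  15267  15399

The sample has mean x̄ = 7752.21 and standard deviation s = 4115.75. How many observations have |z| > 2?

0

Cutoffs: x̄ ± 2s = [-479.29, 15983.71].
Every value lies within the cutoffs.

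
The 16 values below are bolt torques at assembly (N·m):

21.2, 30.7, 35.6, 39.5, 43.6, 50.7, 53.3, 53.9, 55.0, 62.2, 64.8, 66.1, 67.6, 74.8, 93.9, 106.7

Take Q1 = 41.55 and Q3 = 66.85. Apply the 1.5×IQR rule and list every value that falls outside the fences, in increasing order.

IQR = Q3 − Q1 = 66.85 − 41.55 = 25.30.
Lower fence = Q1 − 1.5·IQR = 41.55 − 37.95 = 3.60.
Upper fence = Q3 + 1.5·IQR = 66.85 + 37.95 = 104.80.
106.7 > 104.80 → outlier.
All remaining values lie within [3.60, 104.80].

106.7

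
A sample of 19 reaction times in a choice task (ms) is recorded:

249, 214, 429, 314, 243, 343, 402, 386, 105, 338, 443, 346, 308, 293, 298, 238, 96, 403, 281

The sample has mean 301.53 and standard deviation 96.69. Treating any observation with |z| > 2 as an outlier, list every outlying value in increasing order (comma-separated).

Cutoffs at x̄ ± 2s: 301.53 ± 2·96.69 = [108.15, 494.91].
96: z = -2.13, |z| > 2 → outlier.
105: z = -2.03, |z| > 2 → outlier.
Every other value lies within [108.15, 494.91].

96, 105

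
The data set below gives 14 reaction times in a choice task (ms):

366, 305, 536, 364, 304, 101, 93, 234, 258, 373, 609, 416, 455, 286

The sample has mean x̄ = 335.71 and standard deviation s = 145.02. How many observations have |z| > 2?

0

Cutoffs: x̄ ± 2s = [45.67, 625.75].
Every value lies within the cutoffs.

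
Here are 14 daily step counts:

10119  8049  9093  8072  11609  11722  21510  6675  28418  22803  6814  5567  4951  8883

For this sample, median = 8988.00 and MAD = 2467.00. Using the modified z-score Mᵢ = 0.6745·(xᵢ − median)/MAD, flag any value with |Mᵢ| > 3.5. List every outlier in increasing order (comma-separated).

22803, 28418

|Mᵢ| > 3.5 ⇔ |xᵢ − 8988.00| > 3.5·2467.00/0.6745 = 12801.33.
So outliers lie outside [-3813.33, 21789.33].
22803: M = 3.78 → outlier.
28418: M = 5.31 → outlier.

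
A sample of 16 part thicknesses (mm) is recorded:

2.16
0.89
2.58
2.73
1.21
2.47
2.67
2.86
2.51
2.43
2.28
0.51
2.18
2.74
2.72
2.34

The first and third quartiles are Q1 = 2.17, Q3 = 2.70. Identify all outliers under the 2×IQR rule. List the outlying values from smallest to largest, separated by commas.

0.51, 0.89

IQR = Q3 − Q1 = 2.70 − 2.17 = 0.53.
Lower fence = Q1 − 2·IQR = 2.17 − 1.06 = 1.11.
Upper fence = Q3 + 2·IQR = 2.70 + 1.06 = 3.76.
0.51 < 1.11 → outlier.
0.89 < 1.11 → outlier.
All remaining values lie within [1.11, 3.76].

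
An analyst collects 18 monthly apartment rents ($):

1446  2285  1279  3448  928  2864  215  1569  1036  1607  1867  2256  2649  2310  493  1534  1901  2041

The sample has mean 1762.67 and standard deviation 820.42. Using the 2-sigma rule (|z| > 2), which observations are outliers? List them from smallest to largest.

3448

Cutoffs at x̄ ± 2s: 1762.67 ± 2·820.42 = [121.83, 3403.51].
3448: z = 2.05, |z| > 2 → outlier.
Every other value lies within [121.83, 3403.51].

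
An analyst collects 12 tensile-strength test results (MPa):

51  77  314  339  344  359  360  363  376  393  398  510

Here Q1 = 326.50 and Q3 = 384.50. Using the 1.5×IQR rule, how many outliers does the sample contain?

IQR = 58.00; fences at 326.50 − 87.00 = 239.50 and 384.50 + 87.00 = 471.50.
Outside the cutoffs: 51, 77, 510.

3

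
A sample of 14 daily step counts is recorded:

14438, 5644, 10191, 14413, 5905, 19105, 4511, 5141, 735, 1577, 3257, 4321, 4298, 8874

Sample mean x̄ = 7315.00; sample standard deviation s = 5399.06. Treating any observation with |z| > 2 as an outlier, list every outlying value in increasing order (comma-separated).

Cutoffs at x̄ ± 2s: 7315.00 ± 2·5399.06 = [-3483.12, 18113.12].
19105: z = 2.18, |z| > 2 → outlier.
Every other value lies within [-3483.12, 18113.12].

19105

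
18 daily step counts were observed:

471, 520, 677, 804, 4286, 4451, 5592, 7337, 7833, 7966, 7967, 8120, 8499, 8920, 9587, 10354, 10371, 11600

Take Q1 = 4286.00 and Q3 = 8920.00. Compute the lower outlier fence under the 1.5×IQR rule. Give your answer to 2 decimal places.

-2665.00

IQR = Q3 − Q1 = 8920.00 − 4286.00 = 4634.00.
Lower fence = Q1 − 1.5·IQR = 4286.00 − 6951.00 = -2665.00.
Upper fence = Q3 + 1.5·IQR = 8920.00 + 6951.00 = 15871.00.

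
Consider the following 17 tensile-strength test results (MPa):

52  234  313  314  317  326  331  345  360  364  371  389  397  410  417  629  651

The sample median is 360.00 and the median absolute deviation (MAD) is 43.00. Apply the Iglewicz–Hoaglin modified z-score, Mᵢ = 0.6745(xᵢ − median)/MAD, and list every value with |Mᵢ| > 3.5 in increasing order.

|Mᵢ| > 3.5 ⇔ |xᵢ − 360.00| > 3.5·43.00/0.6745 = 223.13.
So outliers lie outside [136.87, 583.13].
52: M = -4.83 → outlier.
629: M = 4.22 → outlier.
651: M = 4.56 → outlier.

52, 629, 651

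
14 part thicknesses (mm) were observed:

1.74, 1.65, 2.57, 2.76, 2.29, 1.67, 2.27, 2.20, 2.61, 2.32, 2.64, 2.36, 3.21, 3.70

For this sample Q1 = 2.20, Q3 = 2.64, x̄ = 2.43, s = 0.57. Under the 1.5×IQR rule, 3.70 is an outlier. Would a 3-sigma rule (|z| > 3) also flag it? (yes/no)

z = (3.70 − 2.43) / 0.57 = 2.23.
|z| = 2.23 ≤ 3.

no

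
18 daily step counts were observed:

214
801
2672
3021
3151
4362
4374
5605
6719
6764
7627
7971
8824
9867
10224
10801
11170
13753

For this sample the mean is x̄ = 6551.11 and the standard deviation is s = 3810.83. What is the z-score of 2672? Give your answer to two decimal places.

-1.02

z = (2672 − 6551.11) / 3810.83 = -1.02.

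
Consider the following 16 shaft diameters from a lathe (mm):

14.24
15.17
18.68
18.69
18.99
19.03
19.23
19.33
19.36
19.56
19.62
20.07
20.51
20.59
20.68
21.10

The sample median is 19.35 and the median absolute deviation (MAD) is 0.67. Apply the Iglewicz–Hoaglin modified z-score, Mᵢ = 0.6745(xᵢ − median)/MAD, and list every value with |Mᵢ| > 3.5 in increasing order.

14.24, 15.17

|Mᵢ| > 3.5 ⇔ |xᵢ − 19.35| > 3.5·0.67/0.6745 = 3.48.
So outliers lie outside [15.87, 22.83].
14.24: M = -5.14 → outlier.
15.17: M = -4.21 → outlier.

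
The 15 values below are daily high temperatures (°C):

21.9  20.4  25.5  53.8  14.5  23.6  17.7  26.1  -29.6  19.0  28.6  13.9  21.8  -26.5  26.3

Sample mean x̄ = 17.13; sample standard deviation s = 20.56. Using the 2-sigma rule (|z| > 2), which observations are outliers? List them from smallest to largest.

-29.6, -26.5

Cutoffs at x̄ ± 2s: 17.13 ± 2·20.56 = [-23.99, 58.25].
-29.6: z = -2.27, |z| > 2 → outlier.
-26.5: z = -2.12, |z| > 2 → outlier.
Every other value lies within [-23.99, 58.25].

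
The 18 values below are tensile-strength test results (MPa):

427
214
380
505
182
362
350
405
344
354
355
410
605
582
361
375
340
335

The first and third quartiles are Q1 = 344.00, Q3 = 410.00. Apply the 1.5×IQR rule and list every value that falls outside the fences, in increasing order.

IQR = Q3 − Q1 = 410.00 − 344.00 = 66.00.
Lower fence = Q1 − 1.5·IQR = 344.00 − 99.00 = 245.00.
Upper fence = Q3 + 1.5·IQR = 410.00 + 99.00 = 509.00.
182 < 245.00 → outlier.
214 < 245.00 → outlier.
582 > 509.00 → outlier.
605 > 509.00 → outlier.
All remaining values lie within [245.00, 509.00].

182, 214, 582, 605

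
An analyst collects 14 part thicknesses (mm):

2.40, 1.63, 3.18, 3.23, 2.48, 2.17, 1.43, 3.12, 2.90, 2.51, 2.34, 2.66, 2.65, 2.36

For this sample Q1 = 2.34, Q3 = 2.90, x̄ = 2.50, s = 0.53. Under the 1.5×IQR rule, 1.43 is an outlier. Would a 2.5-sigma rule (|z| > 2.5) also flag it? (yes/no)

z = (1.43 − 2.50) / 0.53 = -2.02.
|z| = 2.02 ≤ 2.5.

no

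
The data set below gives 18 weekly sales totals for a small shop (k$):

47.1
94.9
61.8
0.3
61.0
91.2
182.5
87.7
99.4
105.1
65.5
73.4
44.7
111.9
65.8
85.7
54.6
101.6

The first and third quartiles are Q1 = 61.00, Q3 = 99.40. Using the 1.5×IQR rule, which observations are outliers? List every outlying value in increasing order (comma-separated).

IQR = Q3 − Q1 = 99.40 − 61.00 = 38.40.
Lower fence = Q1 − 1.5·IQR = 61.00 − 57.60 = 3.40.
Upper fence = Q3 + 1.5·IQR = 99.40 + 57.60 = 157.00.
0.3 < 3.40 → outlier.
182.5 > 157.00 → outlier.
All remaining values lie within [3.40, 157.00].

0.3, 182.5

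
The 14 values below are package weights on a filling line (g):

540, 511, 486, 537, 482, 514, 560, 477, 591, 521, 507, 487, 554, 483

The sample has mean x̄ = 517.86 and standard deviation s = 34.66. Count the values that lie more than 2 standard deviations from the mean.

Cutoffs: x̄ ± 2s = [448.54, 587.18].
Outside the cutoffs: 591.

1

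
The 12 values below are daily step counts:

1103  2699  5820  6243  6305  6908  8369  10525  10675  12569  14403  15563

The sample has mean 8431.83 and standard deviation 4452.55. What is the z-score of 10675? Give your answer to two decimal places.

0.50

z = (10675 − 8431.83) / 4452.55 = 0.50.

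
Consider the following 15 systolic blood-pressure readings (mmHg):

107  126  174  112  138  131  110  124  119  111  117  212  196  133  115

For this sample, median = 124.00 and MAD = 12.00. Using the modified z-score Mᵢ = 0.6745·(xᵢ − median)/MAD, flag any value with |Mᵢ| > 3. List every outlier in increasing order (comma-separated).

196, 212

|Mᵢ| > 3 ⇔ |xᵢ − 124.00| > 3·12.00/0.6745 = 53.37.
So outliers lie outside [70.63, 177.37].
196: M = 4.05 → outlier.
212: M = 4.95 → outlier.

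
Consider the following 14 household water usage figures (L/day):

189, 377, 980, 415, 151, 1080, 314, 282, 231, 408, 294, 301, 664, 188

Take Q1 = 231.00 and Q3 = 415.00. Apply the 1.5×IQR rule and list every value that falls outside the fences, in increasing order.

980, 1080

IQR = Q3 − Q1 = 415.00 − 231.00 = 184.00.
Lower fence = Q1 − 1.5·IQR = 231.00 − 276.00 = -45.00.
Upper fence = Q3 + 1.5·IQR = 415.00 + 276.00 = 691.00.
980 > 691.00 → outlier.
1080 > 691.00 → outlier.
All remaining values lie within [-45.00, 691.00].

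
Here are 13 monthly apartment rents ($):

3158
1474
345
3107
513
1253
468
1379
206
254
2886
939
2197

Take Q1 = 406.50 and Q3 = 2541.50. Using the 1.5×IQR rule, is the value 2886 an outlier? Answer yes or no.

no

IQR = Q3 − Q1 = 2541.50 − 406.50 = 2135.00.
Lower fence = Q1 − 1.5·IQR = 406.50 − 3202.50 = -2796.00.
Upper fence = Q3 + 1.5·IQR = 2541.50 + 3202.50 = 5744.00.
2886 lies within [-2796.00, 5744.00].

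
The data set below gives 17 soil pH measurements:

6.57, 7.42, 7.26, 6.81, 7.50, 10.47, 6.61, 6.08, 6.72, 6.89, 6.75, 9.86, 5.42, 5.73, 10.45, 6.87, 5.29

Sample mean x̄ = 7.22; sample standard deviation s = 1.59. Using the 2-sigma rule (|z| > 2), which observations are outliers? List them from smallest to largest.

10.45, 10.47

Cutoffs at x̄ ± 2s: 7.22 ± 2·1.59 = [4.04, 10.40].
10.45: z = 2.03, |z| > 2 → outlier.
10.47: z = 2.04, |z| > 2 → outlier.
Every other value lies within [4.04, 10.40].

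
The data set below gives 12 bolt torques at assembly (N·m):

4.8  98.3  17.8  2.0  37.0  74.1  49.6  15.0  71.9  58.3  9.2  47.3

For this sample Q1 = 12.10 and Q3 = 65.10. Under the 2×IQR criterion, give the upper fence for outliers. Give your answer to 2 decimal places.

IQR = Q3 − Q1 = 65.10 − 12.10 = 53.00.
Lower fence = Q1 − 2·IQR = 12.10 − 106.00 = -93.90.
Upper fence = Q3 + 2·IQR = 65.10 + 106.00 = 171.10.

171.10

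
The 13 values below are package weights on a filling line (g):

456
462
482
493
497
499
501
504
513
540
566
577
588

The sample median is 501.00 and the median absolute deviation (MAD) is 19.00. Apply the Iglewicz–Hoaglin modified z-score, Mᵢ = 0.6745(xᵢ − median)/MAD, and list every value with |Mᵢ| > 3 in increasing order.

588

|Mᵢ| > 3 ⇔ |xᵢ − 501.00| > 3·19.00/0.6745 = 84.51.
So outliers lie outside [416.49, 585.51].
588: M = 3.09 → outlier.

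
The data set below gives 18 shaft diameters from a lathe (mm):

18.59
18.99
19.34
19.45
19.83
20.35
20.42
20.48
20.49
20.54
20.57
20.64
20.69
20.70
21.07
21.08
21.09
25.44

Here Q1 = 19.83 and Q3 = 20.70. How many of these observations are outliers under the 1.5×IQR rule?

IQR = 0.87; fences at 19.83 − 1.305 = 18.525 and 20.70 + 1.305 = 22.005.
Outside the cutoffs: 25.44.

1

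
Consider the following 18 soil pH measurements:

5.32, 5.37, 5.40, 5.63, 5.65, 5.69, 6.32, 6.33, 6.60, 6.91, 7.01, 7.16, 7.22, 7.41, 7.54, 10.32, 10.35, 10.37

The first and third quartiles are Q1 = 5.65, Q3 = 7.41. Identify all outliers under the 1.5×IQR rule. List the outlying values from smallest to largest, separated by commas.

10.32, 10.35, 10.37

IQR = Q3 − Q1 = 7.41 − 5.65 = 1.76.
Lower fence = Q1 − 1.5·IQR = 5.65 − 2.64 = 3.01.
Upper fence = Q3 + 1.5·IQR = 7.41 + 2.64 = 10.05.
10.32 > 10.05 → outlier.
10.35 > 10.05 → outlier.
10.37 > 10.05 → outlier.
All remaining values lie within [3.01, 10.05].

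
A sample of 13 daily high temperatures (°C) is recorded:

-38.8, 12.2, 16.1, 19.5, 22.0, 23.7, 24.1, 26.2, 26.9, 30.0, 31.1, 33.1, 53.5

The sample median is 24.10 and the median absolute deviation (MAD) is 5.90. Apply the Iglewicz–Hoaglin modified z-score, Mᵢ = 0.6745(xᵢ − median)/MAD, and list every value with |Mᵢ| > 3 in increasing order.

-38.8, 53.5

|Mᵢ| > 3 ⇔ |xᵢ − 24.10| > 3·5.90/0.6745 = 26.24.
So outliers lie outside [-2.14, 50.34].
-38.8: M = -7.19 → outlier.
53.5: M = 3.36 → outlier.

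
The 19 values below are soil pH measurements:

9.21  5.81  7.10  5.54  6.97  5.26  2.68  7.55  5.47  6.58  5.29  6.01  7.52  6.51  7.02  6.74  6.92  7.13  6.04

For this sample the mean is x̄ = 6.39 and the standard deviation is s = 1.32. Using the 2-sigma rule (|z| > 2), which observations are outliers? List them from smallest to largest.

Cutoffs at x̄ ± 2s: 6.39 ± 2·1.32 = [3.75, 9.03].
2.68: z = -2.81, |z| > 2 → outlier.
9.21: z = 2.14, |z| > 2 → outlier.
Every other value lies within [3.75, 9.03].

2.68, 9.21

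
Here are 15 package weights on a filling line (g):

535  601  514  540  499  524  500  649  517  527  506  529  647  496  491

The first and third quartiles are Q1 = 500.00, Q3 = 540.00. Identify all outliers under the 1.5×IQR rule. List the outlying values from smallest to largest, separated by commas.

IQR = Q3 − Q1 = 540.00 − 500.00 = 40.00.
Lower fence = Q1 − 1.5·IQR = 500.00 − 60.00 = 440.00.
Upper fence = Q3 + 1.5·IQR = 540.00 + 60.00 = 600.00.
601 > 600.00 → outlier.
647 > 600.00 → outlier.
649 > 600.00 → outlier.
All remaining values lie within [440.00, 600.00].

601, 647, 649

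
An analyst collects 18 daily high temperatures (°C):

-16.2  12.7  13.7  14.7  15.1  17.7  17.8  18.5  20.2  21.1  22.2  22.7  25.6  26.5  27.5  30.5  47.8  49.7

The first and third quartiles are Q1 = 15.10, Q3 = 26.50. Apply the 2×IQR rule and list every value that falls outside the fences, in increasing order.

IQR = Q3 − Q1 = 26.50 − 15.10 = 11.40.
Lower fence = Q1 − 2·IQR = 15.10 − 22.80 = -7.70.
Upper fence = Q3 + 2·IQR = 26.50 + 22.80 = 49.30.
-16.2 < -7.70 → outlier.
49.7 > 49.30 → outlier.
All remaining values lie within [-7.70, 49.30].

-16.2, 49.7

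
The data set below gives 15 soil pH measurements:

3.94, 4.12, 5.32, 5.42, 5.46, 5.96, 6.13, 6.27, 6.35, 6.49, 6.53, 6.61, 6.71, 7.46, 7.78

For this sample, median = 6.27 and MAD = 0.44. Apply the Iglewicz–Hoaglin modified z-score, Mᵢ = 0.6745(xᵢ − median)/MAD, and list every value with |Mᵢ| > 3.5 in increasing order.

|Mᵢ| > 3.5 ⇔ |xᵢ − 6.27| > 3.5·0.44/0.6745 = 2.28.
So outliers lie outside [3.99, 8.55].
3.94: M = -3.57 → outlier.

3.94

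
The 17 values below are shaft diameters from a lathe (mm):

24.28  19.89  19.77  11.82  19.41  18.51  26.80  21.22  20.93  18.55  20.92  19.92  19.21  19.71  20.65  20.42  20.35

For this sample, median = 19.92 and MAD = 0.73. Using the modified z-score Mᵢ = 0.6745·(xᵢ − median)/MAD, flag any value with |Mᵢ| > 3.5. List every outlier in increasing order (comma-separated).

|Mᵢ| > 3.5 ⇔ |xᵢ − 19.92| > 3.5·0.73/0.6745 = 3.79.
So outliers lie outside [16.13, 23.71].
11.82: M = -7.48 → outlier.
24.28: M = 4.03 → outlier.
26.80: M = 6.36 → outlier.

11.82, 24.28, 26.80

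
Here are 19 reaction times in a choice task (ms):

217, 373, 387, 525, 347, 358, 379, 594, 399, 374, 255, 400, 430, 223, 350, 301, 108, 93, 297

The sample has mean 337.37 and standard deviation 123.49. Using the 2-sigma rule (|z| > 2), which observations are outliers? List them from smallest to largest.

Cutoffs at x̄ ± 2s: 337.37 ± 2·123.49 = [90.39, 584.35].
594: z = 2.08, |z| > 2 → outlier.
Every other value lies within [90.39, 584.35].

594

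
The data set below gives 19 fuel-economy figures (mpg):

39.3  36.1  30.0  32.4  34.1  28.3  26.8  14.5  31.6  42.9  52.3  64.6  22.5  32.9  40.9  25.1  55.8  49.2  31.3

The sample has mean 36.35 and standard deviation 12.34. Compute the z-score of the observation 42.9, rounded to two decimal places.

z = (42.9 − 36.35) / 12.34 = 0.53.

0.53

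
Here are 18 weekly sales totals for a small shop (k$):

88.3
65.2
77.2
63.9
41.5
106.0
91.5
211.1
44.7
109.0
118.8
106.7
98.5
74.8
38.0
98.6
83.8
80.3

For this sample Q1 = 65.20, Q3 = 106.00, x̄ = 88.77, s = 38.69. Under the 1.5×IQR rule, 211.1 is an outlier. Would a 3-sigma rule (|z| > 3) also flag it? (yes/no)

yes

z = (211.1 − 88.77) / 38.69 = 3.16.
|z| = 3.16 > 3.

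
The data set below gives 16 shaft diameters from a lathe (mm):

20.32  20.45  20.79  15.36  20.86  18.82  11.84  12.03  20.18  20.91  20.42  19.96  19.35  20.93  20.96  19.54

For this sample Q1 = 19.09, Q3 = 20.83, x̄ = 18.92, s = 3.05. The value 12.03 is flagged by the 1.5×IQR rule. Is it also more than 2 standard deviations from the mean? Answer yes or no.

z = (12.03 − 18.92) / 3.05 = -2.26.
|z| = 2.26 > 2.

yes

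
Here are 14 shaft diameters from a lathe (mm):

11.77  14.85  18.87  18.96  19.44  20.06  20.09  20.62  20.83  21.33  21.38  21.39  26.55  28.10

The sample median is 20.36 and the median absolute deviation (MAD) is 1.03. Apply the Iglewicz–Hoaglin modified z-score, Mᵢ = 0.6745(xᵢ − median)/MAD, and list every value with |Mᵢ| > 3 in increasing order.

11.77, 14.85, 26.55, 28.10

|Mᵢ| > 3 ⇔ |xᵢ − 20.36| > 3·1.03/0.6745 = 4.58.
So outliers lie outside [15.78, 24.94].
11.77: M = -5.63 → outlier.
14.85: M = -3.61 → outlier.
26.55: M = 4.05 → outlier.
28.10: M = 5.07 → outlier.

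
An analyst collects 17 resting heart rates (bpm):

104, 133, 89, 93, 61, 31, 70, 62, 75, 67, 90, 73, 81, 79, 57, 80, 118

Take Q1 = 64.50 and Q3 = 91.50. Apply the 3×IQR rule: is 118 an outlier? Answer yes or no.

no

IQR = Q3 − Q1 = 91.50 − 64.50 = 27.00.
Lower fence = Q1 − 3·IQR = 64.50 − 81.00 = -16.50.
Upper fence = Q3 + 3·IQR = 91.50 + 81.00 = 172.50.
118 lies within [-16.50, 172.50].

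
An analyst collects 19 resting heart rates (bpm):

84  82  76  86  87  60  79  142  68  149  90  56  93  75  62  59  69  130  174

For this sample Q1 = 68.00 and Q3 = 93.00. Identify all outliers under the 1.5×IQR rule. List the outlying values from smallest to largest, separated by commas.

IQR = Q3 − Q1 = 93.00 − 68.00 = 25.00.
Lower fence = Q1 − 1.5·IQR = 68.00 − 37.50 = 30.50.
Upper fence = Q3 + 1.5·IQR = 93.00 + 37.50 = 130.50.
142 > 130.50 → outlier.
149 > 130.50 → outlier.
174 > 130.50 → outlier.
All remaining values lie within [30.50, 130.50].

142, 149, 174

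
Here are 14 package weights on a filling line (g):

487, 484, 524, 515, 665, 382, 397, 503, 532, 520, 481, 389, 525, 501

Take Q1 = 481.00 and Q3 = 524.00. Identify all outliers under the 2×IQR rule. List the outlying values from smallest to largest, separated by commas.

IQR = Q3 − Q1 = 524.00 − 481.00 = 43.00.
Lower fence = Q1 − 2·IQR = 481.00 − 86.00 = 395.00.
Upper fence = Q3 + 2·IQR = 524.00 + 86.00 = 610.00.
382 < 395.00 → outlier.
389 < 395.00 → outlier.
665 > 610.00 → outlier.
All remaining values lie within [395.00, 610.00].

382, 389, 665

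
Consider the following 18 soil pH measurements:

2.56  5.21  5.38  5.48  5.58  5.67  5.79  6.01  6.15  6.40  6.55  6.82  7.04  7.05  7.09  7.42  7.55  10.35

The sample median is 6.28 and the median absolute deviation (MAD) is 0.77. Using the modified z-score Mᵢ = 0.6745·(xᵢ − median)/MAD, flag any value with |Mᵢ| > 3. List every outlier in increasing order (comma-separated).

|Mᵢ| > 3 ⇔ |xᵢ − 6.28| > 3·0.77/0.6745 = 3.42.
So outliers lie outside [2.86, 9.70].
2.56: M = -3.26 → outlier.
10.35: M = 3.57 → outlier.

2.56, 10.35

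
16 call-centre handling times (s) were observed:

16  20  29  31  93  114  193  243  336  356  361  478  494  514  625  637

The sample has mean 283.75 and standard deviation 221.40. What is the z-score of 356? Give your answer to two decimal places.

z = (356 − 283.75) / 221.40 = 0.33.

0.33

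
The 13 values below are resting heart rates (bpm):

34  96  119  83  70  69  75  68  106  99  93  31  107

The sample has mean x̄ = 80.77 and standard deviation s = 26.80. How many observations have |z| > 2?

0

Cutoffs: x̄ ± 2s = [27.17, 134.37].
Every value lies within the cutoffs.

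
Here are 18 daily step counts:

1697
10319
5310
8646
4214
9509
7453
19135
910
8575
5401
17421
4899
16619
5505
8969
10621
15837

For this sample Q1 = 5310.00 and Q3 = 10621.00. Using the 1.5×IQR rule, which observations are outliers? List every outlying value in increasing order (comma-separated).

IQR = Q3 − Q1 = 10621.00 − 5310.00 = 5311.00.
Lower fence = Q1 − 1.5·IQR = 5310.00 − 7966.50 = -2656.50.
Upper fence = Q3 + 1.5·IQR = 10621.00 + 7966.50 = 18587.50.
19135 > 18587.50 → outlier.
All remaining values lie within [-2656.50, 18587.50].

19135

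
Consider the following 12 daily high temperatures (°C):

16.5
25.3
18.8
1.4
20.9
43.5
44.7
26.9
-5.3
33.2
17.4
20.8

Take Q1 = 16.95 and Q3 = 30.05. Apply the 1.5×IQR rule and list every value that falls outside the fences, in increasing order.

IQR = Q3 − Q1 = 30.05 − 16.95 = 13.10.
Lower fence = Q1 − 1.5·IQR = 16.95 − 19.65 = -2.70.
Upper fence = Q3 + 1.5·IQR = 30.05 + 19.65 = 49.70.
-5.3 < -2.70 → outlier.
All remaining values lie within [-2.70, 49.70].

-5.3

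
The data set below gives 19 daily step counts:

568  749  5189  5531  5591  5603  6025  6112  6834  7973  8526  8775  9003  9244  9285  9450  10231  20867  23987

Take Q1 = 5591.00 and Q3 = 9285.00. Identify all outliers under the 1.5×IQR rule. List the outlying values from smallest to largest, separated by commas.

IQR = Q3 − Q1 = 9285.00 − 5591.00 = 3694.00.
Lower fence = Q1 − 1.5·IQR = 5591.00 − 5541.00 = 50.00.
Upper fence = Q3 + 1.5·IQR = 9285.00 + 5541.00 = 14826.00.
20867 > 14826.00 → outlier.
23987 > 14826.00 → outlier.
All remaining values lie within [50.00, 14826.00].

20867, 23987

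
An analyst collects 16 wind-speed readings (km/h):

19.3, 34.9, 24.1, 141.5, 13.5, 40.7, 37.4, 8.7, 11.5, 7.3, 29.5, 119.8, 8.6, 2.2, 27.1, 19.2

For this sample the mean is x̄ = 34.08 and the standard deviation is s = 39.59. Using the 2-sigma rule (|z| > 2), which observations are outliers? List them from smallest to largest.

Cutoffs at x̄ ± 2s: 34.08 ± 2·39.59 = [-45.10, 113.26].
119.8: z = 2.17, |z| > 2 → outlier.
141.5: z = 2.71, |z| > 2 → outlier.
Every other value lies within [-45.10, 113.26].

119.8, 141.5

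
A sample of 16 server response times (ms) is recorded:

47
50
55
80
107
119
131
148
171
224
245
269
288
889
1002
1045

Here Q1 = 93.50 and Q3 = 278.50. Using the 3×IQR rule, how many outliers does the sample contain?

IQR = 185.00; fences at 93.50 − 555.00 = -461.50 and 278.50 + 555.00 = 833.50.
Outside the cutoffs: 889, 1002, 1045.

3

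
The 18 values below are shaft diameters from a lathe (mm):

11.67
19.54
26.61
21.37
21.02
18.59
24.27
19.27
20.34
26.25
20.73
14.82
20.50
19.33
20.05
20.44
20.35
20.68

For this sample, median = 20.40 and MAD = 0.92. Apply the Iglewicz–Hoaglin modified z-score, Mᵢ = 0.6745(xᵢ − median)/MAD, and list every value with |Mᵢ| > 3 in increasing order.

|Mᵢ| > 3 ⇔ |xᵢ − 20.40| > 3·0.92/0.6745 = 4.09.
So outliers lie outside [16.31, 24.49].
11.67: M = -6.40 → outlier.
14.82: M = -4.09 → outlier.
26.25: M = 4.29 → outlier.
26.61: M = 4.55 → outlier.

11.67, 14.82, 26.25, 26.61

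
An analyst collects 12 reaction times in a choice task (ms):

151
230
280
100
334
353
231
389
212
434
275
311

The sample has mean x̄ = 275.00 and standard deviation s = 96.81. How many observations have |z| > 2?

Cutoffs: x̄ ± 2s = [81.38, 468.62].
Every value lies within the cutoffs.

0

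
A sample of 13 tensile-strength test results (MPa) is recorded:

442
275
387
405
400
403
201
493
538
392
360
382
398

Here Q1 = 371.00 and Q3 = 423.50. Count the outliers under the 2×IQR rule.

IQR = 52.50; fences at 371.00 − 105.00 = 266.00 and 423.50 + 105.00 = 528.50.
Outside the cutoffs: 201, 538.

2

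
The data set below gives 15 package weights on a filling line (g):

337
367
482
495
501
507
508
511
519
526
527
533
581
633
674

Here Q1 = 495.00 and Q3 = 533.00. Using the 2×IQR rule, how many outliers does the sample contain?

4

IQR = 38.00; fences at 495.00 − 76.00 = 419.00 and 533.00 + 76.00 = 609.00.
Outside the cutoffs: 337, 367, 633, 674.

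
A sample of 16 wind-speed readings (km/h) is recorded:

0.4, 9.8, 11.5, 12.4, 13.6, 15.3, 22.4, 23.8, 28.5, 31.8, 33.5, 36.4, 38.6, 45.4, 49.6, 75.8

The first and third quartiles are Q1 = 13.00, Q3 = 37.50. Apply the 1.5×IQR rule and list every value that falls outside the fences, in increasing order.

75.8

IQR = Q3 − Q1 = 37.50 − 13.00 = 24.50.
Lower fence = Q1 − 1.5·IQR = 13.00 − 36.75 = -23.75.
Upper fence = Q3 + 1.5·IQR = 37.50 + 36.75 = 74.25.
75.8 > 74.25 → outlier.
All remaining values lie within [-23.75, 74.25].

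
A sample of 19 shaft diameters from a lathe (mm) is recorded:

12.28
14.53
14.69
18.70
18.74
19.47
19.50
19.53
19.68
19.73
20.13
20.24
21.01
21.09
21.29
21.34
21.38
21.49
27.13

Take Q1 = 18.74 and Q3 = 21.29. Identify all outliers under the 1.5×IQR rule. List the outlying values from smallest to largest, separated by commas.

12.28, 14.53, 14.69, 27.13

IQR = Q3 − Q1 = 21.29 − 18.74 = 2.55.
Lower fence = Q1 − 1.5·IQR = 18.74 − 3.825 = 14.915.
Upper fence = Q3 + 1.5·IQR = 21.29 + 3.825 = 25.115.
12.28 < 14.915 → outlier.
14.53 < 14.915 → outlier.
14.69 < 14.915 → outlier.
27.13 > 25.115 → outlier.
All remaining values lie within [14.915, 25.115].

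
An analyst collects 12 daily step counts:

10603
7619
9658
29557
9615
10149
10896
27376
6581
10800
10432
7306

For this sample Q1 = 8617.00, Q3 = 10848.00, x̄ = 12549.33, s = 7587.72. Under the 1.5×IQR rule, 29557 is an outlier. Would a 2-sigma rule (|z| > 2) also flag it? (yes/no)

yes

z = (29557 − 12549.33) / 7587.72 = 2.24.
|z| = 2.24 > 2.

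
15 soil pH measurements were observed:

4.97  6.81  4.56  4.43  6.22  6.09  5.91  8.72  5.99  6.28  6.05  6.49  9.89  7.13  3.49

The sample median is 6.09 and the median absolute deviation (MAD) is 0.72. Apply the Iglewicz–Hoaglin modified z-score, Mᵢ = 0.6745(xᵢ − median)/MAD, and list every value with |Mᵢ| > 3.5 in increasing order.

|Mᵢ| > 3.5 ⇔ |xᵢ − 6.09| > 3.5·0.72/0.6745 = 3.74.
So outliers lie outside [2.35, 9.83].
9.89: M = 3.56 → outlier.

9.89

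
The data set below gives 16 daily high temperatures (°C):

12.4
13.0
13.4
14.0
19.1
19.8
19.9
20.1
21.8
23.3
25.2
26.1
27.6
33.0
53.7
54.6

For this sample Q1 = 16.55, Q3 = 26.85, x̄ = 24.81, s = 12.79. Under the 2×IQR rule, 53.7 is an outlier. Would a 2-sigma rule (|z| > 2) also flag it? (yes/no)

z = (53.7 − 24.81) / 12.79 = 2.26.
|z| = 2.26 > 2.

yes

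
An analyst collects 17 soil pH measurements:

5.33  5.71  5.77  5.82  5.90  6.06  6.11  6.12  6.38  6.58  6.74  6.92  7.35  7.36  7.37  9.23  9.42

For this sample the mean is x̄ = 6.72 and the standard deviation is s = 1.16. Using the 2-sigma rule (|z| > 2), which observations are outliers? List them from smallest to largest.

9.23, 9.42

Cutoffs at x̄ ± 2s: 6.72 ± 2·1.16 = [4.40, 9.04].
9.23: z = 2.16, |z| > 2 → outlier.
9.42: z = 2.33, |z| > 2 → outlier.
Every other value lies within [4.40, 9.04].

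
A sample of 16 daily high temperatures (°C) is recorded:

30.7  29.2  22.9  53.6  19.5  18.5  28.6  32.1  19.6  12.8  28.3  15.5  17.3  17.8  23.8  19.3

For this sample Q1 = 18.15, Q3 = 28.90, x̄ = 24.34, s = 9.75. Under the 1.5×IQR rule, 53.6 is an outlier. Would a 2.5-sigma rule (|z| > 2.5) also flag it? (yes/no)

z = (53.6 − 24.34) / 9.75 = 3.00.
|z| = 3.00 > 2.5.

yes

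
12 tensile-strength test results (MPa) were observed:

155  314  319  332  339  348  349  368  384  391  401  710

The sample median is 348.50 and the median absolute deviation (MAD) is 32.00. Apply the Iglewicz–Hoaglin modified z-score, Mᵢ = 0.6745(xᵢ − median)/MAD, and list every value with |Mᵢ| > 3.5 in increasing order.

|Mᵢ| > 3.5 ⇔ |xᵢ − 348.50| > 3.5·32.00/0.6745 = 166.05.
So outliers lie outside [182.45, 514.55].
155: M = -4.08 → outlier.
710: M = 7.62 → outlier.

155, 710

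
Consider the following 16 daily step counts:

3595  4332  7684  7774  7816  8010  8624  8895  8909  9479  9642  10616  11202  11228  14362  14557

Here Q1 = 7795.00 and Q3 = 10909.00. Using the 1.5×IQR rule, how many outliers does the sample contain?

0

IQR = 3114.00; fences at 7795.00 − 4671.00 = 3124.00 and 10909.00 + 4671.00 = 15580.00.
Every value lies within the cutoffs.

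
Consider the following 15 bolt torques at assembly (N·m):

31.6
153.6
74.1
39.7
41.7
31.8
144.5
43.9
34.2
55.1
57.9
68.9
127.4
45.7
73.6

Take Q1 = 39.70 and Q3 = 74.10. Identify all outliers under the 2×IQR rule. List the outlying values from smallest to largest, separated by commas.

IQR = Q3 − Q1 = 74.10 − 39.70 = 34.40.
Lower fence = Q1 − 2·IQR = 39.70 − 68.80 = -29.10.
Upper fence = Q3 + 2·IQR = 74.10 + 68.80 = 142.90.
144.5 > 142.90 → outlier.
153.6 > 142.90 → outlier.
All remaining values lie within [-29.10, 142.90].

144.5, 153.6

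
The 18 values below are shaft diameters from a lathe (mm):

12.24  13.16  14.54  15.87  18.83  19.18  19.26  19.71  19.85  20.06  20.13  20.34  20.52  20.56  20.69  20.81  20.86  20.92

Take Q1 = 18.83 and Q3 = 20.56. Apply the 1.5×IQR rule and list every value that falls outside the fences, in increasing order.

IQR = Q3 − Q1 = 20.56 − 18.83 = 1.73.
Lower fence = Q1 − 1.5·IQR = 18.83 − 2.595 = 16.235.
Upper fence = Q3 + 1.5·IQR = 20.56 + 2.595 = 23.155.
12.24 < 16.235 → outlier.
13.16 < 16.235 → outlier.
14.54 < 16.235 → outlier.
15.87 < 16.235 → outlier.
All remaining values lie within [16.235, 23.155].

12.24, 13.16, 14.54, 15.87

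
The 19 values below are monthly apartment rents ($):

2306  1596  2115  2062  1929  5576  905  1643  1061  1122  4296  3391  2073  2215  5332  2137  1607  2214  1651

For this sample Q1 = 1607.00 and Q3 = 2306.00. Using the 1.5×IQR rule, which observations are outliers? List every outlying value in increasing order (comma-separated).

IQR = Q3 − Q1 = 2306.00 − 1607.00 = 699.00.
Lower fence = Q1 − 1.5·IQR = 1607.00 − 1048.50 = 558.50.
Upper fence = Q3 + 1.5·IQR = 2306.00 + 1048.50 = 3354.50.
3391 > 3354.50 → outlier.
4296 > 3354.50 → outlier.
5332 > 3354.50 → outlier.
5576 > 3354.50 → outlier.
All remaining values lie within [558.50, 3354.50].

3391, 4296, 5332, 5576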